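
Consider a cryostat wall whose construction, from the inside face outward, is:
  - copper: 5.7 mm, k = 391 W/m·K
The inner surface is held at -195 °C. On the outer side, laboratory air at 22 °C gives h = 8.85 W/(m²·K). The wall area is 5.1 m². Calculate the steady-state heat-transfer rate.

Using the resistance-network approach (series):
R_copper = L/(kA) = 0.0057/(391×5.1) = 2.858×10^-6 K/W
R_outer film = 1/(h_o·A) = 1/(8.85×5.1) = 0.02216 K/W
R_total = 0.02216 K/W
Q = ΔT / R_total = 217 / 0.02216

Q ≈ 9790 W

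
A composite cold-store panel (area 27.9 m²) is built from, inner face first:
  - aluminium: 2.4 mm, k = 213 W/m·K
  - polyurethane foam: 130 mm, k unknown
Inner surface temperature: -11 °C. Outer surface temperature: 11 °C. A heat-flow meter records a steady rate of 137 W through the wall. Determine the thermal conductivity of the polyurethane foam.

k ≈ 0.029 W/(m·K)

Model the wall as resistances in series:
R_aluminium = L/(kA) = 0.0024/(213×27.9) = 4.039×10^-7 K/W
Sum of known resistances R_other = 4.039×10^-7 K/W
Total R = ΔT/Q = 22/137 = 0.1606 K/W
R_polyurethane foam = R_total − R_other = 0.1606 K/W
k = L/(R·A) = 0.13/(0.1606×27.9)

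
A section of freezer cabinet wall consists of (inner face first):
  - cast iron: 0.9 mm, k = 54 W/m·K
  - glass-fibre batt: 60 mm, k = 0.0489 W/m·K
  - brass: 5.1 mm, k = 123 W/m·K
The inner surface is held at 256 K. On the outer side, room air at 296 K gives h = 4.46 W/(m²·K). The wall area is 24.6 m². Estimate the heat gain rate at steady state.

Q ≈ 678 W

Treating each layer as a thermal resistance in series:
R_cast iron = L/(kA) = 0.0009/(54×24.6) = 6.775×10^-7 K/W
R_glass-fibre batt = L/(kA) = 0.06/(0.0489×24.6) = 0.04988 K/W
R_brass = L/(kA) = 0.0051/(123×24.6) = 1.686×10^-6 K/W
R_outer film = 1/(h_o·A) = 1/(4.46×24.6) = 0.009114 K/W
R_total = 0.05899 K/W
Q = ΔT / R_total = 40 / 0.05899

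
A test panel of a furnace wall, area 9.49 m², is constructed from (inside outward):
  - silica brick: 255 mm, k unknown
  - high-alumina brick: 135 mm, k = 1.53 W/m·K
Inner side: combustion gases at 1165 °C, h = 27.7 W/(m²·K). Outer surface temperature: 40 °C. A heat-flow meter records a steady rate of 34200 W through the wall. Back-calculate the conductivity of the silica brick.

k ≈ 1.36 W/(m·K)

Series thermal resistances:
R_inner film = 1/(h_i·A) = 1/(27.7×9.49) = 0.003804 K/W
R_high-alumina brick = L/(kA) = 0.135/(1.53×9.49) = 0.009298 K/W
Sum of known resistances R_other = 0.0131 K/W
Total R = ΔT/Q = 1125/34200 = 0.03289 K/W
R_silica brick = R_total − R_other = 0.01979 K/W
k = L/(R·A) = 0.255/(0.01979×9.49)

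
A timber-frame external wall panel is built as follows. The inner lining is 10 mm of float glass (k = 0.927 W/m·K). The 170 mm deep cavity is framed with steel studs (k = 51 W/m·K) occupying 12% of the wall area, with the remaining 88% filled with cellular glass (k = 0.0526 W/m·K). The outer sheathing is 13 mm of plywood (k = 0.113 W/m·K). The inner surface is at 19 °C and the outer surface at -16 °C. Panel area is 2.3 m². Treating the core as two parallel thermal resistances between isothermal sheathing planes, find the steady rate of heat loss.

Sheathing layers in series; stud and cavity paths in parallel between them.
R_inner = 0.01/(0.927×2.3) = 0.00469 K/W
R_stud  = 0.17/(51×0.12×2.3) = 0.01208 K/W
R_cav   = 0.17/(0.0526×0.88×2.3) = 1.597 K/W
1/R_core = 1/R_stud + 1/R_cav → R_core = 0.01199 K/W
R_outer = 0.013/(0.113×2.3) = 0.05002 K/W
R_total = 0.0667 K/W
Q = ΔT/R_total = 35/0.0667

Q ≈ 525 W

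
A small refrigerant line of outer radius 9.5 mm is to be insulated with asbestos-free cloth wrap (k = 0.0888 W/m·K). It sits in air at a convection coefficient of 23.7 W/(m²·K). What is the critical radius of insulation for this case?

r_cr ≈ 3.75 mm

For a cylinder r_cr = k/h = 0.0888/23.7
r_cr = 3.75 mm; since the bare radius (9.5 mm) is above r_cr, any added insulation will reduce heat loss.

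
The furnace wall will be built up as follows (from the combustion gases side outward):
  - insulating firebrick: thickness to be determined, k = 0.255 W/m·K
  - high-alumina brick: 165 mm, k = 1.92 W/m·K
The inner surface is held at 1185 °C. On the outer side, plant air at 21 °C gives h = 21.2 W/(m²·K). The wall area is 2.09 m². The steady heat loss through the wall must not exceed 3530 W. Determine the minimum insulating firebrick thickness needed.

Thermal resistances in series:
R_high-alumina brick = L/(kA) = 0.165/(1.92×2.09) = 0.04112 K/W
R_outer film = 1/(h_o·A) = 1/(21.2×2.09) = 0.02257 K/W
Sum of the known resistances R_other = 0.06369 K/W
Required total resistance R_tot = ΔT/Q_allow = 1164/3530 = 0.3297 K/W
R_insulating firebrick = R_tot − R_other = 0.2661 K/W
L = R·k·A = 0.2661×0.255×2.09

L ≈ 142 mm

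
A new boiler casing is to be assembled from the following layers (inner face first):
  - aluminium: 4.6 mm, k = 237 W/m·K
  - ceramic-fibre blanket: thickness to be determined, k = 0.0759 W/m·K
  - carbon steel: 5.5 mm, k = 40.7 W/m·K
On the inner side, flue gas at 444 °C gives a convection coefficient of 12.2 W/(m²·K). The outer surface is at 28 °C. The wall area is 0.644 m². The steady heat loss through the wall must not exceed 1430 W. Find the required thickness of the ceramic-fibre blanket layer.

L ≈ 7.99 mm

Thermal resistances in series:
R_inner film = 1/(h_i·A) = 1/(12.2×0.644) = 0.1273 K/W
R_aluminium = L/(kA) = 0.0046/(237×0.644) = 3.014×10^-5 K/W
R_carbon steel = L/(kA) = 0.0055/(40.7×0.644) = 2.098×10^-4 K/W
Sum of the known resistances R_other = 0.1275 K/W
Required total resistance R_tot = ΔT/Q_allow = 416/1430 = 0.2909 K/W
R_ceramic-fibre blanket = R_tot − R_other = 0.1634 K/W
L = R·k·A = 0.1634×0.0759×0.644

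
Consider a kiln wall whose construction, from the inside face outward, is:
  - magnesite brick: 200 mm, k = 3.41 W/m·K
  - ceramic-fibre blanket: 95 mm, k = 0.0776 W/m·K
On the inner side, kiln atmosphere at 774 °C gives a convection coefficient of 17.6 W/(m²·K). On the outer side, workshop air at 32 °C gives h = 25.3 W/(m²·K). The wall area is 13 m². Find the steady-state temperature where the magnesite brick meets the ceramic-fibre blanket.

T ≈ 712 °C

Series thermal resistances:
R_inner film = 1/(h_i·A) = 1/(17.6×13) = 0.004371 K/W
R_magnesite brick = L/(kA) = 0.2/(3.41×13) = 0.004512 K/W
R_ceramic-fibre blanket = L/(kA) = 0.095/(0.0776×13) = 0.09417 K/W
R_outer film = 1/(h_o·A) = 1/(25.3×13) = 0.00304 K/W
R_total = 0.1061 K/W;  Q = ΔT/R_total = 742/0.1061 = 6994 W
T_interface = T_inner − Q·ΣR(inner→interface) = 774 − 6990×0.008882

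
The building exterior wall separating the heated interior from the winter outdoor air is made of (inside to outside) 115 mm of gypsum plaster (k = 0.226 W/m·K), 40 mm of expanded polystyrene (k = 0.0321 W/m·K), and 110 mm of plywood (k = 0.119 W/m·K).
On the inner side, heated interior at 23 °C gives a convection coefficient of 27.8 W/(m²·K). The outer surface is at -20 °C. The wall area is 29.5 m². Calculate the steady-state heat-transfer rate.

Thermal resistances in series:
R_inner film = 1/(h_i·A) = 1/(27.8×29.5) = 0.001219 K/W
R_gypsum plaster = L/(kA) = 0.115/(0.226×29.5) = 0.01725 K/W
R_expanded polystyrene = L/(kA) = 0.04/(0.0321×29.5) = 0.04224 K/W
R_plywood = L/(kA) = 0.11/(0.119×29.5) = 0.03133 K/W
R_total = 0.09204 K/W
Q = ΔT / R_total = 43 / 0.09204

Q ≈ 467 W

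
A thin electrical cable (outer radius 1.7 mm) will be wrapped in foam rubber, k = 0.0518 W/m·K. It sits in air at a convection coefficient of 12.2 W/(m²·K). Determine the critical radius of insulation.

For a cylinder r_cr = k/h = 0.0518/12.2
r_cr = 4.25 mm; since the bare radius (1.7 mm) is below r_cr, adding a thin layer of insulation will *increase* heat loss.

r_cr ≈ 4.25 mm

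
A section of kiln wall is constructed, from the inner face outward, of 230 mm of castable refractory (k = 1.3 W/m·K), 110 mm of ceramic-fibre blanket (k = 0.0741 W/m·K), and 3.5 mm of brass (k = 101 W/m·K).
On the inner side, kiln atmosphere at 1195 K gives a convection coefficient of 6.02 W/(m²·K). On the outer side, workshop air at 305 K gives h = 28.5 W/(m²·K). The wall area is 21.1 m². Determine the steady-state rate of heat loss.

Q ≈ 10100 W

Using the resistance-network approach (series):
R_inner film = 1/(h_i·A) = 1/(6.02×21.1) = 0.007873 K/W
R_castable refractory = L/(kA) = 0.23/(1.3×21.1) = 0.008385 K/W
R_ceramic-fibre blanket = L/(kA) = 0.11/(0.0741×21.1) = 0.07035 K/W
R_brass = L/(kA) = 0.0035/(101×21.1) = 1.642×10^-6 K/W
R_outer film = 1/(h_o·A) = 1/(28.5×21.1) = 0.001663 K/W
R_total = 0.08828 K/W
Q = ΔT / R_total = 890 / 0.08828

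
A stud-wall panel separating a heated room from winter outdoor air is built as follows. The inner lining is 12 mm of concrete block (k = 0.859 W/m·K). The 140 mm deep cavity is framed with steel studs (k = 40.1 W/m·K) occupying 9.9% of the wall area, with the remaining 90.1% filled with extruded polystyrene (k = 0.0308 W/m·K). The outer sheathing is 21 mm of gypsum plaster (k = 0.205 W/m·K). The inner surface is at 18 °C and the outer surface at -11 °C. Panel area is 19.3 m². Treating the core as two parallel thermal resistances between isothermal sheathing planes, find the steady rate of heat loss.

Sheathing layers in series; stud and cavity paths in parallel between them.
R_inner = 0.012/(0.859×19.3) = 7.238×10^-4 K/W
R_stud  = 0.14/(40.1×0.099×19.3) = 0.001827 K/W
R_cav   = 0.14/(0.0308×0.901×19.3) = 0.2614 K/W
1/R_core = 1/R_stud + 1/R_cav → R_core = 0.001815 K/W
R_outer = 0.021/(0.205×19.3) = 0.005308 K/W
R_total = 0.007846 K/W
Q = ΔT/R_total = 29/0.007846

Q ≈ 3700 W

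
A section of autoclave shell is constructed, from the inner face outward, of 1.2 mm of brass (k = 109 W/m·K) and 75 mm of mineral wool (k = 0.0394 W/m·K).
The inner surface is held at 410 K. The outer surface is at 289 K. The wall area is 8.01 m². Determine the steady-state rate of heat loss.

Q ≈ 509 W

Treating each layer as a thermal resistance in series:
R_brass = L/(kA) = 0.0012/(109×8.01) = 1.374×10^-6 K/W
R_mineral wool = L/(kA) = 0.075/(0.0394×8.01) = 0.2376 K/W
R_total = 0.2376 K/W
Q = ΔT / R_total = 121 / 0.2376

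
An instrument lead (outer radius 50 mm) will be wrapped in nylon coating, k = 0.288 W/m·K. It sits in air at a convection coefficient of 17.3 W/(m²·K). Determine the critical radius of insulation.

For a cylinder r_cr = k/h = 0.288/17.3
r_cr = 16.6 mm; since the bare radius (50 mm) is above r_cr, any added insulation will reduce heat loss.

r_cr ≈ 16.6 mm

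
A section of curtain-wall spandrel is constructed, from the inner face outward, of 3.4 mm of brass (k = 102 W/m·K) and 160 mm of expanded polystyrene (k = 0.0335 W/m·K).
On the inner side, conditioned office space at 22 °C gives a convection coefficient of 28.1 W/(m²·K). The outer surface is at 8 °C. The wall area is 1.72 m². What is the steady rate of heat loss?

Thermal resistances in series:
R_inner film = 1/(h_i·A) = 1/(28.1×1.72) = 0.02069 K/W
R_brass = L/(kA) = 0.0034/(102×1.72) = 1.938×10^-5 K/W
R_expanded polystyrene = L/(kA) = 0.16/(0.0335×1.72) = 2.777 K/W
R_total = 2.798 K/W
Q = ΔT / R_total = 14 / 2.798

Q ≈ 5 W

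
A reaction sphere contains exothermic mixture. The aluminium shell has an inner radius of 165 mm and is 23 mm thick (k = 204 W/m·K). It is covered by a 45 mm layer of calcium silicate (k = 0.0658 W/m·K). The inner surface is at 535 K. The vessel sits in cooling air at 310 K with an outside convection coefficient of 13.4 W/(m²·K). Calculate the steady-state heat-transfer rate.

Q ≈ 166 W

Spherical conduction: R = (1/r_in − 1/r_out)/(4πk) per layer; series-sum.
R_aluminium shell = (1/0.165 − 1/0.188)/(4π×204) = 2.892×10^-4 K/W
R_calcium silicate = (1/0.188 − 1/0.233)/(4π×0.0658) = 1.242 K/W
R_outer film = 1/(h·4πr_o²) = 1/(13.4×4π×0.233²) = 0.1094 K/W
R_total = 1.352 K/W
Q = ΔT/R_total = 225/1.352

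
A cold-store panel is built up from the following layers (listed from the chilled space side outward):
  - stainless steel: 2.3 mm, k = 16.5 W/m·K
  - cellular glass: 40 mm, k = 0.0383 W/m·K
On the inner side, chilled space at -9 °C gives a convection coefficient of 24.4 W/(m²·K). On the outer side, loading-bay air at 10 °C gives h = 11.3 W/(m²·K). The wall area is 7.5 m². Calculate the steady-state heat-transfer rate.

Treating each layer as a thermal resistance in series:
R_inner film = 1/(h_i·A) = 1/(24.4×7.5) = 0.005464 K/W
R_stainless steel = L/(kA) = 0.0023/(16.5×7.5) = 1.859×10^-5 K/W
R_cellular glass = L/(kA) = 0.04/(0.0383×7.5) = 0.1393 K/W
R_outer film = 1/(h_o·A) = 1/(11.3×7.5) = 0.0118 K/W
R_total = 0.1565 K/W
Q = ΔT / R_total = 19 / 0.1565

Q ≈ 121 W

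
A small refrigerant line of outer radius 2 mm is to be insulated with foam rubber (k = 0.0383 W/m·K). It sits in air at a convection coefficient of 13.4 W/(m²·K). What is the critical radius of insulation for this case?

For a cylinder r_cr = k/h = 0.0383/13.4
r_cr = 2.86 mm; since the bare radius (2 mm) is below r_cr, adding a thin layer of insulation will *increase* heat loss.

r_cr ≈ 2.86 mm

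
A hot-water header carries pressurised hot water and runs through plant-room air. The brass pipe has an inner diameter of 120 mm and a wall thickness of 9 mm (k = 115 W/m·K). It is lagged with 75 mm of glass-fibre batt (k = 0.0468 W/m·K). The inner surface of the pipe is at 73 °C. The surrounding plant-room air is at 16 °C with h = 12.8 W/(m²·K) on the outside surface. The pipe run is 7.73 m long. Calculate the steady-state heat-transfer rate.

Per-layer cylindrical resistances, series-summed:
R_brass pipe wall = ln(69/60)/(2π×115×7.73) = 2.502×10^-5 K/W
R_glass-fibre batt = ln(144/69)/(2π×0.0468×7.73) = 0.3237 K/W
R_outer film = 1/(h_o·2πr_oL) = 1/(12.8×2π×0.144×7.73) = 0.01117 K/W
R_total = 0.3349 K/W
Q = ΔT/R_total = 57/0.3349

Q ≈ 170 W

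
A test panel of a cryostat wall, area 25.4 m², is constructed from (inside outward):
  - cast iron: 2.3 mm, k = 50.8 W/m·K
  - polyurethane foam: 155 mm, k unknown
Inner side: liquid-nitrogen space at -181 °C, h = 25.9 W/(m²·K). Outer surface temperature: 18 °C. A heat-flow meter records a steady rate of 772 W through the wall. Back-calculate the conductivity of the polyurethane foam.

k ≈ 0.0238 W/(m·K)

Series thermal resistances:
R_inner film = 1/(h_i·A) = 1/(25.9×25.4) = 0.00152 K/W
R_cast iron = L/(kA) = 0.0023/(50.8×25.4) = 1.783×10^-6 K/W
Sum of known resistances R_other = 0.001522 K/W
Total R = ΔT/Q = 199/772 = 0.2578 K/W
R_polyurethane foam = R_total − R_other = 0.2563 K/W
k = L/(R·A) = 0.155/(0.2563×25.4)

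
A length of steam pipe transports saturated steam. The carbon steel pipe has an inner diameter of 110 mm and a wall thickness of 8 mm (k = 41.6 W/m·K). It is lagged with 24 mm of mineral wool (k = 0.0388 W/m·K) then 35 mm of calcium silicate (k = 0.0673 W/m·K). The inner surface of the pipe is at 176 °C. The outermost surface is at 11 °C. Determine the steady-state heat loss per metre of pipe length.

For a radial system each layer contributes R = ln(r_out/r_in)/(2πkL); films add R = 1/(hA).
R_carbon steel pipe wall = ln(63/55)/(2π×41.6×1) = 5.196×10^-4 K/W
R_mineral wool = ln(87/63)/(2π×0.0388×1) = 1.324 K/W
R_calcium silicate = ln(122/87)/(2π×0.0673×1) = 0.7996 K/W
R_total = 2.124 K/W
Q = ΔT/R_total = 165/2.124

q′ ≈ 77.7 W/m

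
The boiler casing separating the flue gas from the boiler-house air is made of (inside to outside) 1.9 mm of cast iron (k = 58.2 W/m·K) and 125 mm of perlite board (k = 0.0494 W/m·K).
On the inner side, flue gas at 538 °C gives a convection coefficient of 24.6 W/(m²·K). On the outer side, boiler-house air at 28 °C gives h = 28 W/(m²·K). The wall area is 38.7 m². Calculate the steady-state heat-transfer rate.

Using the resistance-network approach (series):
R_inner film = 1/(h_i·A) = 1/(24.6×38.7) = 0.00105 K/W
R_cast iron = L/(kA) = 0.0019/(58.2×38.7) = 8.436×10^-7 K/W
R_perlite board = L/(kA) = 0.125/(0.0494×38.7) = 0.06538 K/W
R_outer film = 1/(h_o·A) = 1/(28×38.7) = 9.228×10^-4 K/W
R_total = 0.06736 K/W
Q = ΔT / R_total = 510 / 0.06736

Q ≈ 7570 W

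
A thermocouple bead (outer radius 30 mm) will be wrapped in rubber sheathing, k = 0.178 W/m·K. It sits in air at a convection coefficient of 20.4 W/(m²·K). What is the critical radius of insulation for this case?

For a sphere r_cr = 2k/h = 2×0.178/20.4
r_cr = 17.5 mm; since the bare radius (30 mm) is above r_cr, any added insulation will reduce heat loss.

r_cr ≈ 17.5 mm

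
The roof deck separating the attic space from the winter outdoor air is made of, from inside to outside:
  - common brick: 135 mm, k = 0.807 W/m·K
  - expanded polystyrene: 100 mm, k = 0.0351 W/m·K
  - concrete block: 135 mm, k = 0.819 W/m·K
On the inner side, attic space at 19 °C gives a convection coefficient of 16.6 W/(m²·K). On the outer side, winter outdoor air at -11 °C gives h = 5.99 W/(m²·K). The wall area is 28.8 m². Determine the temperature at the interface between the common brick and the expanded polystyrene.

T ≈ 17 °C

Thermal resistances in series:
R_inner film = 1/(h_i·A) = 1/(16.6×28.8) = 0.002092 K/W
R_common brick = L/(kA) = 0.135/(0.807×28.8) = 0.005809 K/W
R_expanded polystyrene = L/(kA) = 0.1/(0.0351×28.8) = 0.09892 K/W
R_concrete block = L/(kA) = 0.135/(0.819×28.8) = 0.005723 K/W
R_outer film = 1/(h_o·A) = 1/(5.99×28.8) = 0.005797 K/W
R_total = 0.1183 K/W;  Q = ΔT/R_total = 30/0.1183 = 253.5 W
T_interface = T_inner − Q·ΣR(inner→interface) = 19 − 253×0.0079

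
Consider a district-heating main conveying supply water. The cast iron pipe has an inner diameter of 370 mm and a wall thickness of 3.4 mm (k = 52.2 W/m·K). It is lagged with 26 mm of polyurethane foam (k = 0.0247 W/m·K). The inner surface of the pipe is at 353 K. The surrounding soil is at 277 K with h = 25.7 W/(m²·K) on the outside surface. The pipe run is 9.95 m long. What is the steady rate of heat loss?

Q ≈ 877 W

Radial resistances (cylindrical: R_cond = ln(r_o/r_i)/(2πkL), R_conv = 1/(h·2πrL)):
R_cast iron pipe wall = ln(188.4/185)/(2π×52.2×9.95) = 5.581×10^-6 K/W
R_polyurethane foam = ln(214.4/188.4)/(2π×0.0247×9.95) = 0.08372 K/W
R_outer film = 1/(h_o·2πr_oL) = 1/(25.7×2π×0.2144×9.95) = 0.002903 K/W
R_total = 0.08663 K/W
Q = ΔT/R_total = 76/0.08663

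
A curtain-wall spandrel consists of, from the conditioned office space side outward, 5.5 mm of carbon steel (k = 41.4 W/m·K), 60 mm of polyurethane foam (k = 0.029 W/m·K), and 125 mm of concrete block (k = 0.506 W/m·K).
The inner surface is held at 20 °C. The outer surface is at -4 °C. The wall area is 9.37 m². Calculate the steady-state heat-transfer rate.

Q ≈ 97.1 W

Model the wall as resistances in series:
R_carbon steel = L/(kA) = 0.0055/(41.4×9.37) = 1.418×10^-5 K/W
R_polyurethane foam = L/(kA) = 0.06/(0.029×9.37) = 0.2208 K/W
R_concrete block = L/(kA) = 0.125/(0.506×9.37) = 0.02636 K/W
R_total = 0.2472 K/W
Q = ΔT / R_total = 24 / 0.2472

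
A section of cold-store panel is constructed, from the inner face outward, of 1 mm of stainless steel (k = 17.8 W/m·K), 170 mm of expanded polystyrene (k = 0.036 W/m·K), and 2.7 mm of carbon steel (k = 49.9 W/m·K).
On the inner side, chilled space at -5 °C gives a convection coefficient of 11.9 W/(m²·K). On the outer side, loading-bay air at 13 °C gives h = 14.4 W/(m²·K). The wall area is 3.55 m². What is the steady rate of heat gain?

Q ≈ 13.1 W

Treating each layer as a thermal resistance in series:
R_inner film = 1/(h_i·A) = 1/(11.9×3.55) = 0.02367 K/W
R_stainless steel = L/(kA) = 0.001/(17.8×3.55) = 1.583×10^-5 K/W
R_expanded polystyrene = L/(kA) = 0.17/(0.036×3.55) = 1.33 K/W
R_carbon steel = L/(kA) = 0.0027/(49.9×3.55) = 1.524×10^-5 K/W
R_outer film = 1/(h_o·A) = 1/(14.4×3.55) = 0.01956 K/W
R_total = 1.373 K/W
Q = ΔT / R_total = 18 / 1.373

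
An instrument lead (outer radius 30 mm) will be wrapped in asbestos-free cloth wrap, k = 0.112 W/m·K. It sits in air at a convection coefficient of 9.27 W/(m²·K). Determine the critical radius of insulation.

r_cr ≈ 12.1 mm

For a cylinder r_cr = k/h = 0.112/9.27
r_cr = 12.1 mm; since the bare radius (30 mm) is above r_cr, any added insulation will reduce heat loss.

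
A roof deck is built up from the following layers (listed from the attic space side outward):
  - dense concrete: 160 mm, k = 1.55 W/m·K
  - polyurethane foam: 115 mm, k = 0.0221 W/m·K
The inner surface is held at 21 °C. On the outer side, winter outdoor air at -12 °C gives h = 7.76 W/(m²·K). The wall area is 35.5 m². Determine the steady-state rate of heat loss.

Q ≈ 216 W

Model the wall as resistances in series:
R_dense concrete = L/(kA) = 0.16/(1.55×35.5) = 0.002908 K/W
R_polyurethane foam = L/(kA) = 0.115/(0.0221×35.5) = 0.1466 K/W
R_outer film = 1/(h_o·A) = 1/(7.76×35.5) = 0.00363 K/W
R_total = 0.1531 K/W
Q = ΔT / R_total = 33 / 0.1531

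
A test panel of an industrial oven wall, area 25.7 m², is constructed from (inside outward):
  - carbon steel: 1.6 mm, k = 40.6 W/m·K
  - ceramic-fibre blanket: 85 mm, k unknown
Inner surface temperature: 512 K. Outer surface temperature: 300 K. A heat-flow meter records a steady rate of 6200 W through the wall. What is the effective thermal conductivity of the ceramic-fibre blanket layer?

k ≈ 0.0967 W/(m·K)

Model the wall as resistances in series:
R_carbon steel = L/(kA) = 0.0016/(40.6×25.7) = 1.533×10^-6 K/W
Sum of known resistances R_other = 1.533×10^-6 K/W
Total R = ΔT/Q = 212/6200 = 0.03419 K/W
R_ceramic-fibre blanket = R_total − R_other = 0.03419 K/W
k = L/(R·A) = 0.085/(0.03419×25.7)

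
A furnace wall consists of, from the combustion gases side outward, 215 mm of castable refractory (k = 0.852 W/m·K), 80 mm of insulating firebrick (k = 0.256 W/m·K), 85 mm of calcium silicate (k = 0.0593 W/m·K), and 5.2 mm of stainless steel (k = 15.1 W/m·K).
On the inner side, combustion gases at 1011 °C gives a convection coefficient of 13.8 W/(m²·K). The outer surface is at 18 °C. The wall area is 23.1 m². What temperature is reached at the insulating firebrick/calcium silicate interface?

Model the wall as resistances in series:
R_inner film = 1/(h_i·A) = 1/(13.8×23.1) = 0.003137 K/W
R_castable refractory = L/(kA) = 0.215/(0.852×23.1) = 0.01092 K/W
R_insulating firebrick = L/(kA) = 0.08/(0.256×23.1) = 0.01353 K/W
R_calcium silicate = L/(kA) = 0.085/(0.0593×23.1) = 0.06205 K/W
R_stainless steel = L/(kA) = 0.0052/(15.1×23.1) = 1.491×10^-5 K/W
R_total = 0.08966 K/W;  Q = ΔT/R_total = 993/0.08966 = 11080 W
T_interface = T_inner − Q·ΣR(inner→interface) = 1011 − 11100×0.02759

T ≈ 705 °C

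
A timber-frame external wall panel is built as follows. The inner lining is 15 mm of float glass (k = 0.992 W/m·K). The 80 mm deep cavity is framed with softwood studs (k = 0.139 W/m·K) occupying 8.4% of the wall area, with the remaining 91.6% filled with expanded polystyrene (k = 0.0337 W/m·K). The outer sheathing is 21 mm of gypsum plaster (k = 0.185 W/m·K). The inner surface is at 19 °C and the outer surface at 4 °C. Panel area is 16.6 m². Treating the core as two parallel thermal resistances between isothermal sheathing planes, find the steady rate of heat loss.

Sheathing layers in series; stud and cavity paths in parallel between them.
R_inner = 0.015/(0.992×16.6) = 9.109×10^-4 K/W
R_stud  = 0.08/(0.139×0.084×16.6) = 0.4128 K/W
R_cav   = 0.08/(0.0337×0.916×16.6) = 0.1561 K/W
1/R_core = 1/R_stud + 1/R_cav → R_core = 0.1133 K/W
R_outer = 0.021/(0.185×16.6) = 0.006838 K/W
R_total = 0.121 K/W
Q = ΔT/R_total = 15/0.121

Q ≈ 124 W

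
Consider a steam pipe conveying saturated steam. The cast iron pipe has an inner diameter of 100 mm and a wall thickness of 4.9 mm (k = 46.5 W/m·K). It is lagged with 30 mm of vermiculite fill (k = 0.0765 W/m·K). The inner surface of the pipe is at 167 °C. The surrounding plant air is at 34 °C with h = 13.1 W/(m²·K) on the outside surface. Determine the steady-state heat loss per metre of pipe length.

Per-layer cylindrical resistances, series-summed:
R_cast iron pipe wall = ln(54.9/50)/(2π×46.5×1) = 3.2×10^-4 K/W
R_vermiculite fill = ln(84.9/54.9)/(2π×0.0765×1) = 0.907 K/W
R_outer film = 1/(h_o·2πr_oL) = 1/(13.1×2π×0.0849×1) = 0.1431 K/W
R_total = 1.05 K/W
Q = ΔT/R_total = 133/1.05

q′ ≈ 127 W/m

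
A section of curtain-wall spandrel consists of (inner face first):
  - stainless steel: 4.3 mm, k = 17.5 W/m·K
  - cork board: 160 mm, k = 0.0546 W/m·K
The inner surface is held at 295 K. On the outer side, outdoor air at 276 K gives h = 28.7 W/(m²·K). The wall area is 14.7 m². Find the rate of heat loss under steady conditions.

Q ≈ 94.2 W

Treating each layer as a thermal resistance in series:
R_stainless steel = L/(kA) = 0.0043/(17.5×14.7) = 1.672×10^-5 K/W
R_cork board = L/(kA) = 0.16/(0.0546×14.7) = 0.1993 K/W
R_outer film = 1/(h_o·A) = 1/(28.7×14.7) = 0.00237 K/W
R_total = 0.2017 K/W
Q = ΔT / R_total = 19 / 0.2017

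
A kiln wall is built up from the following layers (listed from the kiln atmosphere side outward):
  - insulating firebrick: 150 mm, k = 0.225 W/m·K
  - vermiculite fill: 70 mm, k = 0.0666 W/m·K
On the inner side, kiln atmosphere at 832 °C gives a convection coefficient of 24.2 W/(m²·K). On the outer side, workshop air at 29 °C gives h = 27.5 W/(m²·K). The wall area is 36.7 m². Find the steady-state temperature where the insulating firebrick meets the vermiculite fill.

T ≈ 515 °C

Using the resistance-network approach (series):
R_inner film = 1/(h_i·A) = 1/(24.2×36.7) = 0.001126 K/W
R_insulating firebrick = L/(kA) = 0.15/(0.225×36.7) = 0.01817 K/W
R_vermiculite fill = L/(kA) = 0.07/(0.0666×36.7) = 0.02864 K/W
R_outer film = 1/(h_o·A) = 1/(27.5×36.7) = 9.908×10^-4 K/W
R_total = 0.04892 K/W;  Q = ΔT/R_total = 803/0.04892 = 16410 W
T_interface = T_inner − Q·ΣR(inner→interface) = 832 − 16400×0.01929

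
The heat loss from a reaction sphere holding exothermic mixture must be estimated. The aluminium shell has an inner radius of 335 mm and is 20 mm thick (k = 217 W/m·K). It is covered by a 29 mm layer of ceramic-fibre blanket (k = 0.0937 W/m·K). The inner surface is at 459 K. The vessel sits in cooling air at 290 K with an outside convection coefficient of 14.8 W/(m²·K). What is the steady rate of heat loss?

Q ≈ 778 W

Spherical conduction: R = (1/r_in − 1/r_out)/(4πk) per layer; series-sum.
R_aluminium shell = (1/0.335 − 1/0.355)/(4π×217) = 6.167×10^-5 K/W
R_ceramic-fibre blanket = (1/0.355 − 1/0.384)/(4π×0.0937) = 0.1807 K/W
R_outer film = 1/(h·4πr_o²) = 1/(14.8×4π×0.384²) = 0.03646 K/W
R_total = 0.2172 K/W
Q = ΔT/R_total = 169/0.2172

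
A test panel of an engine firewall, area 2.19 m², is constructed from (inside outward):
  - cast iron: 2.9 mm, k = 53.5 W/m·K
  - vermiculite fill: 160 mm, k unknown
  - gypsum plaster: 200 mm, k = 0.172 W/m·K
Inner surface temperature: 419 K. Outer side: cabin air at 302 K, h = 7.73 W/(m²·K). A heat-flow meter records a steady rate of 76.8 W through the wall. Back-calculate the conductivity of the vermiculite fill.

k ≈ 0.0783 W/(m·K)

Model the wall as resistances in series:
R_cast iron = L/(kA) = 0.0029/(53.5×2.19) = 2.475×10^-5 K/W
R_gypsum plaster = L/(kA) = 0.2/(0.172×2.19) = 0.531 K/W
R_outer film = 1/(h_o·A) = 1/(7.73×2.19) = 0.05907 K/W
Sum of known resistances R_other = 0.5901 K/W
Total R = ΔT/Q = 117/76.8 = 1.523 K/W
R_vermiculite fill = R_total − R_other = 0.9334 K/W
k = L/(R·A) = 0.16/(0.9334×2.19)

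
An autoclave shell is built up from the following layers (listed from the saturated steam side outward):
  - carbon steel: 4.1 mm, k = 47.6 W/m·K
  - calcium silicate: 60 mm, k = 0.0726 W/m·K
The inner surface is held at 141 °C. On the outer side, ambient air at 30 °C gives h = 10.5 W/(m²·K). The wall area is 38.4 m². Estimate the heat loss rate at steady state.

Thermal resistances in series:
R_carbon steel = L/(kA) = 0.0041/(47.6×38.4) = 2.243×10^-6 K/W
R_calcium silicate = L/(kA) = 0.06/(0.0726×38.4) = 0.02152 K/W
R_outer film = 1/(h_o·A) = 1/(10.5×38.4) = 0.00248 K/W
R_total = 0.024 K/W
Q = ΔT / R_total = 111 / 0.024

Q ≈ 4620 W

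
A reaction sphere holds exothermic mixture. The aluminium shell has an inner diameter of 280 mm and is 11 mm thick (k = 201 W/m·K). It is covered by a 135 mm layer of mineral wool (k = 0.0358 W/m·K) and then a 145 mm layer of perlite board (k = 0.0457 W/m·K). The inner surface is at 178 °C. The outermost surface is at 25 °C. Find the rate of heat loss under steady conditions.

Spherical conduction: R = (1/r_in − 1/r_out)/(4πk) per layer; series-sum.
R_aluminium shell = (1/0.14 − 1/0.151)/(4π×201) = 2.06×10^-4 K/W
R_mineral wool = (1/0.151 − 1/0.286)/(4π×0.0358) = 6.949 K/W
R_perlite board = (1/0.286 − 1/0.431)/(4π×0.0457) = 2.048 K/W
R_total = 8.997 K/W
Q = ΔT/R_total = 153/8.997

Q ≈ 17 W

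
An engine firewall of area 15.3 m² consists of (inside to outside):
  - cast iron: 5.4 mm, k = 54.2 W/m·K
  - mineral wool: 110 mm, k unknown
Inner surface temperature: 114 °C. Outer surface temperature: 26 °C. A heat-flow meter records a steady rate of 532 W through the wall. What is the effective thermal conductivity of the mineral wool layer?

Using the resistance-network approach (series):
R_cast iron = L/(kA) = 0.0054/(54.2×15.3) = 6.512×10^-6 K/W
Sum of known resistances R_other = 6.512×10^-6 K/W
Total R = ΔT/Q = 88/532 = 0.1654 K/W
R_mineral wool = R_total − R_other = 0.1654 K/W
k = L/(R·A) = 0.11/(0.1654×15.3)

k ≈ 0.0435 W/(m·K)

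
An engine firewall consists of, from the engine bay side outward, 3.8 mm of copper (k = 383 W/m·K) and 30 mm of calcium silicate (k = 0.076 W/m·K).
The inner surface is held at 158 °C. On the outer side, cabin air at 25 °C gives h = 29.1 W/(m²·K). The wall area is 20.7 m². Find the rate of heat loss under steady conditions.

Q ≈ 6420 W

Using the resistance-network approach (series):
R_copper = L/(kA) = 0.0038/(383×20.7) = 4.793×10^-7 K/W
R_calcium silicate = L/(kA) = 0.03/(0.076×20.7) = 0.01907 K/W
R_outer film = 1/(h_o·A) = 1/(29.1×20.7) = 0.00166 K/W
R_total = 0.02073 K/W
Q = ΔT / R_total = 133 / 0.02073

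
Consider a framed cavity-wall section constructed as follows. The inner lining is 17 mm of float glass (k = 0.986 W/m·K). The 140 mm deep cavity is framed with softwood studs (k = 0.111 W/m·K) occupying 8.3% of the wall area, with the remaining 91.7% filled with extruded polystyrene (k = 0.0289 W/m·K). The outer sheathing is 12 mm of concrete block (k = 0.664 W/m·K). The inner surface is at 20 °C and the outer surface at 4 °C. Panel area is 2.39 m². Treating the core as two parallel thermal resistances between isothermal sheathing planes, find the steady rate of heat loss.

Q ≈ 9.67 W

Sheathing layers in series; stud and cavity paths in parallel between them.
R_inner = 0.017/(0.986×2.39) = 0.007214 K/W
R_stud  = 0.14/(0.111×0.083×2.39) = 6.358 K/W
R_cav   = 0.14/(0.0289×0.917×2.39) = 2.21 K/W
1/R_core = 1/R_stud + 1/R_cav → R_core = 1.64 K/W
R_outer = 0.012/(0.664×2.39) = 0.007562 K/W
R_total = 1.655 K/W
Q = ΔT/R_total = 16/1.655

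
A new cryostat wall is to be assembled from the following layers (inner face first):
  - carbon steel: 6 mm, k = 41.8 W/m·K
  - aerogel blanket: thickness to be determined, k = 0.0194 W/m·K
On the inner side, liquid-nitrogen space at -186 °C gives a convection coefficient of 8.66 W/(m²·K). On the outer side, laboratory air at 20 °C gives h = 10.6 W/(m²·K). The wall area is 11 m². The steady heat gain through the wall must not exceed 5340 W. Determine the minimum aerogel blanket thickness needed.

L ≈ 4.16 mm

Model the wall as resistances in series:
R_inner film = 1/(h_i·A) = 1/(8.66×11) = 0.0105 K/W
R_carbon steel = L/(kA) = 0.006/(41.8×11) = 1.305×10^-5 K/W
R_outer film = 1/(h_o·A) = 1/(10.6×11) = 0.008576 K/W
Sum of the known resistances R_other = 0.01909 K/W
Required total resistance R_tot = ΔT/Q_allow = 206/5340 = 0.03858 K/W
R_aerogel blanket = R_tot − R_other = 0.01949 K/W
L = R·k·A = 0.01949×0.0194×11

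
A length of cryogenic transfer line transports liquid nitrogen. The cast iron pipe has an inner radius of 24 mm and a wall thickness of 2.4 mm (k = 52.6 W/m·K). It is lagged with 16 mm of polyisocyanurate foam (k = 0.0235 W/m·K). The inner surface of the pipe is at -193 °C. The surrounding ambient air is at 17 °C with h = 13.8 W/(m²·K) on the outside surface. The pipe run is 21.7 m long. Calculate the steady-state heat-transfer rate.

Q ≈ 1310 W

Cylindrical conduction, so R = ln(r₂/r₁)/(2πkL) per layer, in series:
R_cast iron pipe wall = ln(26.4/24)/(2π×52.6×21.7) = 1.329×10^-5 K/W
R_polyisocyanurate foam = ln(42.4/26.4)/(2π×0.0235×21.7) = 0.1479 K/W
R_outer film = 1/(h_o·2πr_oL) = 1/(13.8×2π×0.0424×21.7) = 0.01253 K/W
R_total = 0.1604 K/W
Q = ΔT/R_total = 210/0.1604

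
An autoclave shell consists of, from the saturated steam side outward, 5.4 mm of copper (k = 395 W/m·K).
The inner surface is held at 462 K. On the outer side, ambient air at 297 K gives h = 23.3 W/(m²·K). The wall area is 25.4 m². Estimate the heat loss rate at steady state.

Q ≈ 97600 W

Using the resistance-network approach (series):
R_copper = L/(kA) = 0.0054/(395×25.4) = 5.382×10^-7 K/W
R_outer film = 1/(h_o·A) = 1/(23.3×25.4) = 0.00169 K/W
R_total = 0.00169 K/W
Q = ΔT / R_total = 165 / 0.00169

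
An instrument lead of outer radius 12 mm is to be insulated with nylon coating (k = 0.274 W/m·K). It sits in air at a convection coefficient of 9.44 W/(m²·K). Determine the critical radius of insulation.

r_cr ≈ 29 mm

For a cylinder r_cr = k/h = 0.274/9.44
r_cr = 29 mm; since the bare radius (12 mm) is below r_cr, adding a thin layer of insulation will *increase* heat loss.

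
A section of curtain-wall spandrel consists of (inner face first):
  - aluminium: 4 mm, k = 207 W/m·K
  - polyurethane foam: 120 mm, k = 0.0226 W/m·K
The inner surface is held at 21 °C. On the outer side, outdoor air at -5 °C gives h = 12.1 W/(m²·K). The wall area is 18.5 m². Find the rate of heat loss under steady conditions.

Q ≈ 89.2 W

Using the resistance-network approach (series):
R_aluminium = L/(kA) = 0.004/(207×18.5) = 1.045×10^-6 K/W
R_polyurethane foam = L/(kA) = 0.12/(0.0226×18.5) = 0.287 K/W
R_outer film = 1/(h_o·A) = 1/(12.1×18.5) = 0.004467 K/W
R_total = 0.2915 K/W
Q = ΔT / R_total = 26 / 0.2915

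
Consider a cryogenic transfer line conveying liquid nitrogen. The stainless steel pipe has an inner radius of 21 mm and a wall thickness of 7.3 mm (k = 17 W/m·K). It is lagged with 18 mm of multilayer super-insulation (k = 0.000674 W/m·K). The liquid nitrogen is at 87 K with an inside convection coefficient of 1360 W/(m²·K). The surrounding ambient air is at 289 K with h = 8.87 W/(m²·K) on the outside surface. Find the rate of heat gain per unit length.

For a radial system each layer contributes R = ln(r_out/r_in)/(2πkL); films add R = 1/(hA).
R_inner film = 1/(h_i·2πr₁L) = 1/(1360×2π×0.021×1) = 0.005573 K/W
R_stainless steel pipe wall = ln(28.3/21)/(2π×17×1) = 0.002793 K/W
R_multilayer super-insulation = ln(46.3/28.3)/(2π×0.000674×1) = 116.2 K/W
R_outer film = 1/(h_o·2πr_oL) = 1/(8.87×2π×0.0463×1) = 0.3875 K/W
R_total = 116.6 K/W
Q = ΔT/R_total = 202/116.6

q′ ≈ 1.73 W/m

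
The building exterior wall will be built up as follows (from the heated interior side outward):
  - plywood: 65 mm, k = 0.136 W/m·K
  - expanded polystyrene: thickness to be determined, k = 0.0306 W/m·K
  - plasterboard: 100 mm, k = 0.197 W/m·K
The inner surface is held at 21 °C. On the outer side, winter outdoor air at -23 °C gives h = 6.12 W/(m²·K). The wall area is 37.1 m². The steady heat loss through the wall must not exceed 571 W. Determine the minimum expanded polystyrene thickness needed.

L ≈ 52.3 mm

Treating each layer as a thermal resistance in series:
R_plywood = L/(kA) = 0.065/(0.136×37.1) = 0.01288 K/W
R_plasterboard = L/(kA) = 0.1/(0.197×37.1) = 0.01368 K/W
R_outer film = 1/(h_o·A) = 1/(6.12×37.1) = 0.004404 K/W
Sum of the known resistances R_other = 0.03097 K/W
Required total resistance R_tot = ΔT/Q_allow = 44/571 = 0.07706 K/W
R_expanded polystyrene = R_tot − R_other = 0.04609 K/W
L = R·k·A = 0.04609×0.0306×37.1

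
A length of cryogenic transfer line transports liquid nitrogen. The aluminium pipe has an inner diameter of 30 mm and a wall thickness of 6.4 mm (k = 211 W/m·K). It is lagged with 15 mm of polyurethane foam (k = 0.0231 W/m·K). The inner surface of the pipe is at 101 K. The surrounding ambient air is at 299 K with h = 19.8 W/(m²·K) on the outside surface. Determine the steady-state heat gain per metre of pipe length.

q′ ≈ 51 W/m

For a radial system each layer contributes R = ln(r_out/r_in)/(2πkL); films add R = 1/(hA).
R_aluminium pipe wall = ln(21.4/15)/(2π×211×1) = 2.68×10^-4 K/W
R_polyurethane foam = ln(36.4/21.4)/(2π×0.0231×1) = 3.66 K/W
R_outer film = 1/(h_o·2πr_oL) = 1/(19.8×2π×0.0364×1) = 0.2208 K/W
R_total = 3.881 K/W
Q = ΔT/R_total = 198/3.881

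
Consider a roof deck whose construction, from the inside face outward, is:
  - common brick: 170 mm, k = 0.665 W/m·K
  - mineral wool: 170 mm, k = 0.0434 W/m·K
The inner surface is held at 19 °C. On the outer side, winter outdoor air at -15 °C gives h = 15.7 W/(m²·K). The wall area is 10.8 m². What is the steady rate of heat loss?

Thermal resistances in series:
R_common brick = L/(kA) = 0.17/(0.665×10.8) = 0.02367 K/W
R_mineral wool = L/(kA) = 0.17/(0.0434×10.8) = 0.3627 K/W
R_outer film = 1/(h_o·A) = 1/(15.7×10.8) = 0.005898 K/W
R_total = 0.3923 K/W
Q = ΔT / R_total = 34 / 0.3923

Q ≈ 86.7 W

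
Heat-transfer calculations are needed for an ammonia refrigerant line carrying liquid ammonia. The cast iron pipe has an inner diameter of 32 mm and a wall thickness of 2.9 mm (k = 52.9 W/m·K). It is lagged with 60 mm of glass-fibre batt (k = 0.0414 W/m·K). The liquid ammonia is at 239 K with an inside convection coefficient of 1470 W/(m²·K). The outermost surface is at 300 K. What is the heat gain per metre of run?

q′ ≈ 11.1 W/m

Per-layer cylindrical resistances, series-summed:
R_inner film = 1/(h_i·2πr₁L) = 1/(1470×2π×0.016×1) = 0.006767 K/W
R_cast iron pipe wall = ln(18.9/16)/(2π×52.9×1) = 5.012×10^-4 K/W
R_glass-fibre batt = ln(78.9/18.9)/(2π×0.0414×1) = 5.494 K/W
R_total = 5.501 K/W
Q = ΔT/R_total = 61/5.501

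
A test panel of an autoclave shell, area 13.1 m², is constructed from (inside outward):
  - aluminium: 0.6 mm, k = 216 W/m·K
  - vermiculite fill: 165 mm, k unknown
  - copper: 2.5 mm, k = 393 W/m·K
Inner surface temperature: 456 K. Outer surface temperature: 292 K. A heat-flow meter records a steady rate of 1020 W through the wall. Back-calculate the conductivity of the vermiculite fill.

k ≈ 0.0783 W/(m·K)

Thermal resistances in series:
R_aluminium = L/(kA) = 0.0006/(216×13.1) = 2.12×10^-7 K/W
R_copper = L/(kA) = 0.0025/(393×13.1) = 4.856×10^-7 K/W
Sum of known resistances R_other = 6.976×10^-7 K/W
Total R = ΔT/Q = 164/1020 = 0.1608 K/W
R_vermiculite fill = R_total − R_other = 0.1608 K/W
k = L/(R·A) = 0.165/(0.1608×13.1)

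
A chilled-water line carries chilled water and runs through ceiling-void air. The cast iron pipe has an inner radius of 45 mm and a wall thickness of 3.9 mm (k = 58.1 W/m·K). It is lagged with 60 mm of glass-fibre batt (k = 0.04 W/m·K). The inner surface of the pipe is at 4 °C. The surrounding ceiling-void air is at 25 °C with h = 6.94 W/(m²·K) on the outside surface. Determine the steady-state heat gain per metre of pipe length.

q′ ≈ 6.18 W/m

For a radial system each layer contributes R = ln(r_out/r_in)/(2πkL); films add R = 1/(hA).
R_cast iron pipe wall = ln(48.9/45)/(2π×58.1×1) = 2.277×10^-4 K/W
R_glass-fibre batt = ln(108.9/48.9)/(2π×0.04×1) = 3.186 K/W
R_outer film = 1/(h_o·2πr_oL) = 1/(6.94×2π×0.1089×1) = 0.2106 K/W
R_total = 3.397 K/W
Q = ΔT/R_total = 21/3.397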